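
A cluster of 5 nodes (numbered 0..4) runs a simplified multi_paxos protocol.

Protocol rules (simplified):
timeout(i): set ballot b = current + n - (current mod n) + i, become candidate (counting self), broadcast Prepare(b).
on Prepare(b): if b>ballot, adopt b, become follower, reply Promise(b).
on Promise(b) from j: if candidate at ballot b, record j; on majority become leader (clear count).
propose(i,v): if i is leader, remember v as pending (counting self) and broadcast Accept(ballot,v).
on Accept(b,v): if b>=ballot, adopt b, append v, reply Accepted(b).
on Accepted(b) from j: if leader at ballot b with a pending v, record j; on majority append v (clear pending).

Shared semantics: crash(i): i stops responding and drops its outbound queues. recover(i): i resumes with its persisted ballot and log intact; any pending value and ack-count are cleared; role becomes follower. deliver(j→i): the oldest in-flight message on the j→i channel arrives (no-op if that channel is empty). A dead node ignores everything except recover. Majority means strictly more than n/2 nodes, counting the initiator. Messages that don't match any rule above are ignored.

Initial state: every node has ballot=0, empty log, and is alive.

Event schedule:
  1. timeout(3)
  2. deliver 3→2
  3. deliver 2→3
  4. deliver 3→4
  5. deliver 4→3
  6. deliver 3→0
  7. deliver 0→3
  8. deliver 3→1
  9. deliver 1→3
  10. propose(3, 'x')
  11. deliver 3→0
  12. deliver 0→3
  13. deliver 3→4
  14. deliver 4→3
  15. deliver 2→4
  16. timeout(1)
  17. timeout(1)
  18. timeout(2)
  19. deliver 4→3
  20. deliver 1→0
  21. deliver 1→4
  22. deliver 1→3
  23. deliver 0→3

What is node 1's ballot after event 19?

e1 timeout(3): 3[cand,b=8,-]
e2 deliver 3→2: 2[foll,b=8,-]
e3 deliver 2→3: ·
e4 deliver 3→4: 4[foll,b=8,-]
e5 deliver 4→3: 3[lead,b=8,-]
e6 deliver 3→0: 0[foll,b=8,-]
e7 deliver 0→3: ·
e8 deliver 3→1: 1[foll,b=8,-]
e9 deliver 1→3: ·
e10 propose(3,'x'): ·
e11 deliver 3→0: 0[foll,b=8,x]
e12 deliver 0→3: ·
e13 deliver 3→4: 4[foll,b=8,x]
e14 deliver 4→3: 3[lead,b=8,x]
e15 deliver 2→4: ·
e16 timeout(1): 1[cand,b=11,-]
e17 timeout(1): 1[cand,b=16,-]
e18 timeout(2): 2[cand,b=12,-]
e19 deliver 4→3: ·

16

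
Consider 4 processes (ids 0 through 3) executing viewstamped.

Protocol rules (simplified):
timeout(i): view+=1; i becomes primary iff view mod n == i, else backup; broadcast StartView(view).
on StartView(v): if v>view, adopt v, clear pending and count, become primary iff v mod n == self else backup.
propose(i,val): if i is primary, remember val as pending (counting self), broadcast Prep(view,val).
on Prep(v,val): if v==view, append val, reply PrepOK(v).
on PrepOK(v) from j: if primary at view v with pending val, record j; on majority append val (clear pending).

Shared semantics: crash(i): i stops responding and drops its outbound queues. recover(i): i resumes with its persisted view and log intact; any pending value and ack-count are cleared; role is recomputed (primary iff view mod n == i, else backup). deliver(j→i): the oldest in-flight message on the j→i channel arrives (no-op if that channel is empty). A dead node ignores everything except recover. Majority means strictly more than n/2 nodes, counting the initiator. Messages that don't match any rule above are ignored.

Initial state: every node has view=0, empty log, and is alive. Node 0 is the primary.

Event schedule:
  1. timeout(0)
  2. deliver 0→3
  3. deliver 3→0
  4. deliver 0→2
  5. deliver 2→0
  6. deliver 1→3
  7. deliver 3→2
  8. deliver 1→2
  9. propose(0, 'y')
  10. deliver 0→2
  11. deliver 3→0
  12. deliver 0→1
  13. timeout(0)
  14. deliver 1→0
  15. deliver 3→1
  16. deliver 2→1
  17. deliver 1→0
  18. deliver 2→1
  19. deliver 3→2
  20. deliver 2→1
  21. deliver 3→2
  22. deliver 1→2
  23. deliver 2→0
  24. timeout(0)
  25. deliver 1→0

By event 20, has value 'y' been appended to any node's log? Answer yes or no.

no

step 1 timeout(0): 0={back,v=1,log=-}
step 2 deliver 0→3: 3={back,v=1,log=-}
step 3 deliver 3→0: —
step 4 deliver 0→2: 2={back,v=1,log=-}
step 5 deliver 2→0: —
step 6 deliver 1→3: —
step 7 deliver 3→2: —
step 8 deliver 1→2: —
step 9 propose(0,'y'): —
step 10 deliver 0→2: —
step 11 deliver 3→0: —
step 12 deliver 0→1: 1={prim,v=1,log=-}
step 13 timeout(0): 0={back,v=2,log=-}
step 14 deliver 1→0: —
step 15 deliver 3→1: —
step 16 deliver 2→1: —
step 17 deliver 1→0: —
step 18 deliver 2→1: —
step 19 deliver 3→2: —
step 20 deliver 2→1: —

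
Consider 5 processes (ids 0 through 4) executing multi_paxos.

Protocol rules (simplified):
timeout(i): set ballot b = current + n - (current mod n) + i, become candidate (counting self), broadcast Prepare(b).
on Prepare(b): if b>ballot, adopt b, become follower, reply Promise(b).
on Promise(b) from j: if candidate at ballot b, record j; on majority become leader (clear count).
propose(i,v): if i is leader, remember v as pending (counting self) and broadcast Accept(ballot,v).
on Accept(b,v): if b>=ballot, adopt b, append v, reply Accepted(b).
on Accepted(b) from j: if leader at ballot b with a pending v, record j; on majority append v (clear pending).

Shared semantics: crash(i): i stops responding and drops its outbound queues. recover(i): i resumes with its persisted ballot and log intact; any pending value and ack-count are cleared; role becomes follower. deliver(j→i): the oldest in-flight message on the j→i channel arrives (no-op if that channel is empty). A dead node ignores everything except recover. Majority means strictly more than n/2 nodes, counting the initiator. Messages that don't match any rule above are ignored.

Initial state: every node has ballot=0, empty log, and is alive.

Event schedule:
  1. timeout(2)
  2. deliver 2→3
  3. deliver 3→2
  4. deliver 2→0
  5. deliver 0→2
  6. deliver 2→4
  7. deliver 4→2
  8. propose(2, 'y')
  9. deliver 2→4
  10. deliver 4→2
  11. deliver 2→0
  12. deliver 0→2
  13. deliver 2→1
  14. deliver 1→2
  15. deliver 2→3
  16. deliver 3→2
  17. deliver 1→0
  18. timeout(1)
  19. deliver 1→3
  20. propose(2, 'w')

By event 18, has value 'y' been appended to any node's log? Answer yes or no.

1. timeout(2):  <2:cand b7 ->
2. deliver 2→3:  <3:foll b7 ->
3. deliver 3→2:  nop
4. deliver 2→0:  <0:foll b7 ->
5. deliver 0→2:  <2:lead b7 ->
6. deliver 2→4:  <4:foll b7 ->
7. deliver 4→2:  nop
8. propose(2,'y'):  nop
9. deliver 2→4:  <4:foll b7 y>
10. deliver 4→2:  nop
11. deliver 2→0:  <0:foll b7 y>
12. deliver 0→2:  <2:lead b7 y>
13. deliver 2→1:  <1:foll b7 ->
14. deliver 1→2:  nop
15. deliver 2→3:  <3:foll b7 y>
16. deliver 3→2:  nop
17. deliver 1→0:  nop
18. timeout(1):  <1:cand b11 ->

yes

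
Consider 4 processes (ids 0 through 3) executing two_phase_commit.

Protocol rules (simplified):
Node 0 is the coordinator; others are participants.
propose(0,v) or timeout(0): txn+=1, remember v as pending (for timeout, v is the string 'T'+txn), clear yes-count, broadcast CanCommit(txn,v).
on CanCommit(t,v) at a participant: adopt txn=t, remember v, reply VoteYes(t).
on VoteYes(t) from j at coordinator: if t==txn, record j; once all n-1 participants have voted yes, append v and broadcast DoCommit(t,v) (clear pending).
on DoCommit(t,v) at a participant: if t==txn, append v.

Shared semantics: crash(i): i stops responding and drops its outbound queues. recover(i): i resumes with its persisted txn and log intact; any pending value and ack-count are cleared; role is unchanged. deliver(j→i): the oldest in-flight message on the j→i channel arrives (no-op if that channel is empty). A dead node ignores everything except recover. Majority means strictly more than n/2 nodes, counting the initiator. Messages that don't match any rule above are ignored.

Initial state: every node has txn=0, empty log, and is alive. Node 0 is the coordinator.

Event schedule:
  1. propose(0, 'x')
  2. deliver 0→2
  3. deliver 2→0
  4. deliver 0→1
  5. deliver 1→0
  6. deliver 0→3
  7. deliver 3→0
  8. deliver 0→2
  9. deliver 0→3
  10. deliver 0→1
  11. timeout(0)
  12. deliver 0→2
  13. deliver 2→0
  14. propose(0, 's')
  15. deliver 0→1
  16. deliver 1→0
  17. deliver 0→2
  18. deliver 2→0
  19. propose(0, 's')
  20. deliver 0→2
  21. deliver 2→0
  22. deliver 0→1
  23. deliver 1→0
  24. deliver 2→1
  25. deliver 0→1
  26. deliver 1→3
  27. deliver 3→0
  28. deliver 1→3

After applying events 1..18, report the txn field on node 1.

1. propose(0,'x'):  <0:coor t1 ->
2. deliver 0→2:  <2:part t1 ->
3. deliver 2→0:  nop
4. deliver 0→1:  <1:part t1 ->
5. deliver 1→0:  nop
6. deliver 0→3:  <3:part t1 ->
7. deliver 3→0:  <0:coor t1 x>
8. deliver 0→2:  <2:part t1 x>
9. deliver 0→3:  <3:part t1 x>
10. deliver 0→1:  <1:part t1 x>
11. timeout(0):  <0:coor t2 x>
12. deliver 0→2:  <2:part t2 x>
13. deliver 2→0:  nop
14. propose(0,'s'):  <0:coor t3 x>
15. deliver 0→1:  <1:part t2 x>
16. deliver 1→0:  nop
17. deliver 0→2:  <2:part t3 x>
18. deliver 2→0:  nop

2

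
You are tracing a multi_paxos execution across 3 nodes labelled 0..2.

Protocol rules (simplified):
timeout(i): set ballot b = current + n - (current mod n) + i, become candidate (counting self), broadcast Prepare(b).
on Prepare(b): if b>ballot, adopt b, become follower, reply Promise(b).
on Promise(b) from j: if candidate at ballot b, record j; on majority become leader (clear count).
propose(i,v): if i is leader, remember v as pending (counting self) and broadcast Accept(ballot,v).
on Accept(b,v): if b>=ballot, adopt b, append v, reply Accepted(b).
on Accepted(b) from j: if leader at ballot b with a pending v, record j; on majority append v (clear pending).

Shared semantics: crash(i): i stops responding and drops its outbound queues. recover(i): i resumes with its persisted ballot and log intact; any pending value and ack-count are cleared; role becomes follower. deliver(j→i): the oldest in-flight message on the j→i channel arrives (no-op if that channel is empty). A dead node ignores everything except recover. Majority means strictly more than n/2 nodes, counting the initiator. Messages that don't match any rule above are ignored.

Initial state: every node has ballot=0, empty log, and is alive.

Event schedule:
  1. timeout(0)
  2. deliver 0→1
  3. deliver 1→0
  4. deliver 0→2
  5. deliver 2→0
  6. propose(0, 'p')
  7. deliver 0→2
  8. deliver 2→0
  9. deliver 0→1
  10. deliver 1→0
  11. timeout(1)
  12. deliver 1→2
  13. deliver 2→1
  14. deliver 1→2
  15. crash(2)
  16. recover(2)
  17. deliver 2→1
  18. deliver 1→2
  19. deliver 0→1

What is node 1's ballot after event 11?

7

after 1 — timeout(0): n0:cand/b3/[-]
after 2 — deliver 0→1: n1:foll/b3/[-]
after 3 — deliver 1→0: n0:lead/b3/[-]
after 4 — deliver 0→2: n2:foll/b3/[-]
after 5 — deliver 2→0: ·
after 6 — propose(0,'p'): ·
after 7 — deliver 0→2: n2:foll/b3/[p]
after 8 — deliver 2→0: n0:lead/b3/[p]
after 9 — deliver 0→1: n1:foll/b3/[p]
after 10 — deliver 1→0: ·
after 11 — timeout(1): n1:cand/b7/[p]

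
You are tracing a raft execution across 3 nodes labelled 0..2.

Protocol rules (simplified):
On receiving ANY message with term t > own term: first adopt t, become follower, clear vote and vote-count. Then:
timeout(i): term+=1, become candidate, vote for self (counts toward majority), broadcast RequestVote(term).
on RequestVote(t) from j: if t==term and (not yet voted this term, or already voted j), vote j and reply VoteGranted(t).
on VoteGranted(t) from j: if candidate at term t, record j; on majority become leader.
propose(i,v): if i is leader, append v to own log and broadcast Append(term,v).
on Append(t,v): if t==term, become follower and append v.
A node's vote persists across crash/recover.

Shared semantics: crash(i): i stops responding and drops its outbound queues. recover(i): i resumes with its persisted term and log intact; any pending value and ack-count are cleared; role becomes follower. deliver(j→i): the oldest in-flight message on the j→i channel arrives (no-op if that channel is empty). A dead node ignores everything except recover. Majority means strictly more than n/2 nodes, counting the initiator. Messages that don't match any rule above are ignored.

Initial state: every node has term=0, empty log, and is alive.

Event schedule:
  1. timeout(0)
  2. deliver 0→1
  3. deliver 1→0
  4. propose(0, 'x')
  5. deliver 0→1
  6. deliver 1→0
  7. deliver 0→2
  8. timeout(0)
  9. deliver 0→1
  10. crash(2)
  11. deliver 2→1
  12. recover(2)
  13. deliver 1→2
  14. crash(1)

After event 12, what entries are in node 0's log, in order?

1. timeout(0):  <0:cand t1 ->
2. deliver 0→1:  <1:foll t1 ->
3. deliver 1→0:  <0:lead t1 ->
4. propose(0,'x'):  <0:lead t1 x>
5. deliver 0→1:  <1:foll t1 x>
6. deliver 1→0:  nop
7. deliver 0→2:  <2:foll t1 ->
8. timeout(0):  <0:cand t2 x>
9. deliver 0→1:  <1:foll t2 x>
10. crash(2):  <2:✗foll t1 ->
11. deliver 2→1:  nop
12. recover(2):  <2:foll t1 ->

x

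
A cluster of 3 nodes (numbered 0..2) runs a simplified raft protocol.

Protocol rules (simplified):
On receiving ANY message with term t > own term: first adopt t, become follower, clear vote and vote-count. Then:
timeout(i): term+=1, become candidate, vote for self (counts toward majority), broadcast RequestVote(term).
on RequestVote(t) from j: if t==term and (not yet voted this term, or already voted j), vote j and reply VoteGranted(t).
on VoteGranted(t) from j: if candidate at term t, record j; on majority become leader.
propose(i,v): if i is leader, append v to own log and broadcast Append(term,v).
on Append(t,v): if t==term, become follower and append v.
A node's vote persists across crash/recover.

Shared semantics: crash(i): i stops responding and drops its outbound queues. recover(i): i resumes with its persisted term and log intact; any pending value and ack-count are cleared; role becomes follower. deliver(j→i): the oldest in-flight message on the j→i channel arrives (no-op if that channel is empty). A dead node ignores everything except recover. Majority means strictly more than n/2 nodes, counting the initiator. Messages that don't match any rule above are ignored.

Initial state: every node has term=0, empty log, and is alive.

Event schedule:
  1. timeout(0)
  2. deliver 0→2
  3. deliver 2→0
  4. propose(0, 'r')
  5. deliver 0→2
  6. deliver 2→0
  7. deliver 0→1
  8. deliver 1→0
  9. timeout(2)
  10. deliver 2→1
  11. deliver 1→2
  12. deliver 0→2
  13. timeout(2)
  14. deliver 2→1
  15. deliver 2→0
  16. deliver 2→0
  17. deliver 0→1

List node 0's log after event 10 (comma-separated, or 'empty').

[1] timeout(0) → N0(cand t1 [-])
[2] deliver 0→2 → N2(foll t1 [-])
[3] deliver 2→0 → N0(lead t1 [-])
[4] propose(0,'r') → N0(lead t1 [r])
[5] deliver 0→2 → N2(foll t1 [r])
[6] deliver 2→0 → ∅
[7] deliver 0→1 → N1(foll t1 [-])
[8] deliver 1→0 → ∅
[9] timeout(2) → N2(cand t2 [r])
[10] deliver 2→1 → N1(foll t2 [-])

r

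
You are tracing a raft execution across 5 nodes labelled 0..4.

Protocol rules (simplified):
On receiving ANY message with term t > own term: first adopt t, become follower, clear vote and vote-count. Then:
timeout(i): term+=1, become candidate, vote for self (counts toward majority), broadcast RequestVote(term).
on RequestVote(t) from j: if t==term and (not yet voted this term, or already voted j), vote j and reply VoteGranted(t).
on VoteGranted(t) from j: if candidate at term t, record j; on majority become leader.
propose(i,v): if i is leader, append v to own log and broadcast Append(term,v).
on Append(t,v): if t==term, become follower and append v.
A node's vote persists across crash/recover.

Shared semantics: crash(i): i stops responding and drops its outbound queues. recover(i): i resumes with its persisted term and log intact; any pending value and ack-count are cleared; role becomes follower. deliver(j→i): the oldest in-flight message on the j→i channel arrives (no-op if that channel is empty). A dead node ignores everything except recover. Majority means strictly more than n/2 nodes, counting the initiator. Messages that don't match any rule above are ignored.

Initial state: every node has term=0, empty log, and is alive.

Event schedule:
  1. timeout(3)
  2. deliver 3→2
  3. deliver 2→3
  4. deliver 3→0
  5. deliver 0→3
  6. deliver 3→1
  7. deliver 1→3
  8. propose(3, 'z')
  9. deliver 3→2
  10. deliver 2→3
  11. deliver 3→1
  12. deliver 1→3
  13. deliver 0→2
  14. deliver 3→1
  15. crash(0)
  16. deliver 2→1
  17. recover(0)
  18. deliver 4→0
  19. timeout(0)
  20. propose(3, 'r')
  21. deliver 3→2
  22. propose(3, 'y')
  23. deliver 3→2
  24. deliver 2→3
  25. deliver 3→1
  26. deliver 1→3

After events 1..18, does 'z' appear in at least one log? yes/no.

step 1 timeout(3): 3={cand,t=1,log=-}
step 2 deliver 3→2: 2={foll,t=1,log=-}
step 3 deliver 2→3: —
step 4 deliver 3→0: 0={foll,t=1,log=-}
step 5 deliver 0→3: 3={lead,t=1,log=-}
step 6 deliver 3→1: 1={foll,t=1,log=-}
step 7 deliver 1→3: —
step 8 propose(3,'z'): 3={lead,t=1,log=z}
step 9 deliver 3→2: 2={foll,t=1,log=z}
step 10 deliver 2→3: —
step 11 deliver 3→1: 1={foll,t=1,log=z}
step 12 deliver 1→3: —
step 13 deliver 0→2: —
step 14 deliver 3→1: —
step 15 crash(0): 0={✗foll,t=1,log=-}
step 16 deliver 2→1: —
step 17 recover(0): 0={foll,t=1,log=-}
step 18 deliver 4→0: —

yes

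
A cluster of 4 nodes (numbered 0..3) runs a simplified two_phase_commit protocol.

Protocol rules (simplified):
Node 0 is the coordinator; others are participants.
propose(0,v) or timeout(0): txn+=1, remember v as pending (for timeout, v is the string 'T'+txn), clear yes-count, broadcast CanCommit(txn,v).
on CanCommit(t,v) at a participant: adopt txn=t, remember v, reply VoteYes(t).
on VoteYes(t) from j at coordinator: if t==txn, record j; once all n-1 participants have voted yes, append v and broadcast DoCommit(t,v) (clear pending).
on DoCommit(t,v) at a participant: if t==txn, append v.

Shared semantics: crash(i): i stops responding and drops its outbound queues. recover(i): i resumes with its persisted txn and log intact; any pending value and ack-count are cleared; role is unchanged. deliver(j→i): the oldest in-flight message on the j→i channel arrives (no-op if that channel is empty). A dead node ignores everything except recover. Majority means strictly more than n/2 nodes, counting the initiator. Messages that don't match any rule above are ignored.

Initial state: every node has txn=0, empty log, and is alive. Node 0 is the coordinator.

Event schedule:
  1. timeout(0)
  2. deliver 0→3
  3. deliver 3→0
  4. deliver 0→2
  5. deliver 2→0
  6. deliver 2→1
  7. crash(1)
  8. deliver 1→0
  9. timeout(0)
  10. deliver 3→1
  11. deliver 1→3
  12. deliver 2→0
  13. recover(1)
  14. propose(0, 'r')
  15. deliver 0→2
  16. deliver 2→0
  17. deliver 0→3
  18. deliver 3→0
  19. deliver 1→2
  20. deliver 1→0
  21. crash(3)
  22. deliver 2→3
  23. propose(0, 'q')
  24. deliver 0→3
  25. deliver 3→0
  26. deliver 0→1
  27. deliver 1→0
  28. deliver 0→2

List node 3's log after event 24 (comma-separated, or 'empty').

e1 timeout(0): 0[coor,t=1,-]
e2 deliver 0→3: 3[part,t=1,-]
e3 deliver 3→0: ·
e4 deliver 0→2: 2[part,t=1,-]
e5 deliver 2→0: ·
e6 deliver 2→1: ·
e7 crash(1): 1[✗part,t=0,-]
e8 deliver 1→0: ·
e9 timeout(0): 0[coor,t=2,-]
e10 deliver 3→1: ·
e11 deliver 1→3: ·
e12 deliver 2→0: ·
e13 recover(1): 1[part,t=0,-]
e14 propose(0,'r'): 0[coor,t=3,-]
e15 deliver 0→2: 2[part,t=2,-]
e16 deliver 2→0: ·
e17 deliver 0→3: 3[part,t=2,-]
e18 deliver 3→0: ·
e19 deliver 1→2: ·
e20 deliver 1→0: ·
e21 crash(3): 3[✗part,t=2,-]
e22 deliver 2→3: ·
e23 propose(0,'q'): 0[coor,t=4,-]
e24 deliver 0→3: ·

empty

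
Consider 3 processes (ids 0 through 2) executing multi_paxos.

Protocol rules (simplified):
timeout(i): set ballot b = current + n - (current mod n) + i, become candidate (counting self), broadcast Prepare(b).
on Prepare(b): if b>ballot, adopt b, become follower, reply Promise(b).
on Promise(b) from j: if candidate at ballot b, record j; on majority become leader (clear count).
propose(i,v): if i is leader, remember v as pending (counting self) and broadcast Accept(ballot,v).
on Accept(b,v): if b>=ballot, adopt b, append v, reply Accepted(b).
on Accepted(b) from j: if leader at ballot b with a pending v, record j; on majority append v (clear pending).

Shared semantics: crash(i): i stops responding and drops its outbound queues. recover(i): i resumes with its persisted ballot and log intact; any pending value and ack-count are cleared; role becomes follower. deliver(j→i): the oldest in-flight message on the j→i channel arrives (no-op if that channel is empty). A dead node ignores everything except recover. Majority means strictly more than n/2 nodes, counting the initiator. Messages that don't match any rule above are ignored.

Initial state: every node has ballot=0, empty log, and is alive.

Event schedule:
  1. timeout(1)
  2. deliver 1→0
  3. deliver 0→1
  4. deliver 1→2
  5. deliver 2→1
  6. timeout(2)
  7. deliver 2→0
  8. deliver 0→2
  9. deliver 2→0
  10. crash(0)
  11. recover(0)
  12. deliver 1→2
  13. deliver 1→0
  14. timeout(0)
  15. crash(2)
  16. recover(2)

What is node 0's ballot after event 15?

after 1 — timeout(1): n1:cand/b4/[-]
after 2 — deliver 1→0: n0:foll/b4/[-]
after 3 — deliver 0→1: n1:lead/b4/[-]
after 4 — deliver 1→2: n2:foll/b4/[-]
after 5 — deliver 2→1: ·
after 6 — timeout(2): n2:cand/b8/[-]
after 7 — deliver 2→0: n0:foll/b8/[-]
after 8 — deliver 0→2: n2:lead/b8/[-]
after 9 — deliver 2→0: ·
after 10 — crash(0): n0:✗foll/b8/[-]
after 11 — recover(0): n0:foll/b8/[-]
after 12 — deliver 1→2: ·
after 13 — deliver 1→0: ·
after 14 — timeout(0): n0:cand/b9/[-]
after 15 — crash(2): n2:✗lead/b8/[-]

9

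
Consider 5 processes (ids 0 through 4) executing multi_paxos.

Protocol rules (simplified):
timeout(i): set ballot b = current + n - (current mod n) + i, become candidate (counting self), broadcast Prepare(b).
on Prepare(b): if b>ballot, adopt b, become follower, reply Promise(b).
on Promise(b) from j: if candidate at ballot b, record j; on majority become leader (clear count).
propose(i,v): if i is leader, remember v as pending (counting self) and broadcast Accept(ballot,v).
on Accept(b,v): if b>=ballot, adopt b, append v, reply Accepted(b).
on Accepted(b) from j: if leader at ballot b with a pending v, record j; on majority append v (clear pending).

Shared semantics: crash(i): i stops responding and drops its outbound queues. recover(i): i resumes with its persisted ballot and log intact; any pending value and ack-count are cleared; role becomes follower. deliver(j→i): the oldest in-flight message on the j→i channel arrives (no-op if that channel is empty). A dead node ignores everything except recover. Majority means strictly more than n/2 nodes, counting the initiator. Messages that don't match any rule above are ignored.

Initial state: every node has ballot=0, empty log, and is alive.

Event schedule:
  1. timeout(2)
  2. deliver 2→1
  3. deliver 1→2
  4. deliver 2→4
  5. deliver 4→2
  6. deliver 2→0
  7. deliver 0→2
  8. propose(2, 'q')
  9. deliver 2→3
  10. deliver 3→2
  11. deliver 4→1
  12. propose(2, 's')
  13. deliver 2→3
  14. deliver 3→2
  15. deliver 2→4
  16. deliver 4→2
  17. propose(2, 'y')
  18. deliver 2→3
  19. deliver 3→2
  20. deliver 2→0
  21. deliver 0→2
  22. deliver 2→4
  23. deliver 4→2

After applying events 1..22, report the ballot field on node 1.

7

e1 timeout(2): 2[cand,b=7,-]
e2 deliver 2→1: 1[foll,b=7,-]
e3 deliver 1→2: ·
e4 deliver 2→4: 4[foll,b=7,-]
e5 deliver 4→2: 2[lead,b=7,-]
e6 deliver 2→0: 0[foll,b=7,-]
e7 deliver 0→2: ·
e8 propose(2,'q'): ·
e9 deliver 2→3: 3[foll,b=7,-]
e10 deliver 3→2: ·
e11 deliver 4→1: ·
e12 propose(2,'s'): ·
e13 deliver 2→3: 3[foll,b=7,q]
e14 deliver 3→2: ·
e15 deliver 2→4: 4[foll,b=7,q]
e16 deliver 4→2: 2[lead,b=7,s]
e17 propose(2,'y'): ·
e18 deliver 2→3: 3[foll,b=7,q,s]
e19 deliver 3→2: ·
e20 deliver 2→0: 0[foll,b=7,q]
e21 deliver 0→2: 2[lead,b=7,s,y]
e22 deliver 2→4: 4[foll,b=7,q,s]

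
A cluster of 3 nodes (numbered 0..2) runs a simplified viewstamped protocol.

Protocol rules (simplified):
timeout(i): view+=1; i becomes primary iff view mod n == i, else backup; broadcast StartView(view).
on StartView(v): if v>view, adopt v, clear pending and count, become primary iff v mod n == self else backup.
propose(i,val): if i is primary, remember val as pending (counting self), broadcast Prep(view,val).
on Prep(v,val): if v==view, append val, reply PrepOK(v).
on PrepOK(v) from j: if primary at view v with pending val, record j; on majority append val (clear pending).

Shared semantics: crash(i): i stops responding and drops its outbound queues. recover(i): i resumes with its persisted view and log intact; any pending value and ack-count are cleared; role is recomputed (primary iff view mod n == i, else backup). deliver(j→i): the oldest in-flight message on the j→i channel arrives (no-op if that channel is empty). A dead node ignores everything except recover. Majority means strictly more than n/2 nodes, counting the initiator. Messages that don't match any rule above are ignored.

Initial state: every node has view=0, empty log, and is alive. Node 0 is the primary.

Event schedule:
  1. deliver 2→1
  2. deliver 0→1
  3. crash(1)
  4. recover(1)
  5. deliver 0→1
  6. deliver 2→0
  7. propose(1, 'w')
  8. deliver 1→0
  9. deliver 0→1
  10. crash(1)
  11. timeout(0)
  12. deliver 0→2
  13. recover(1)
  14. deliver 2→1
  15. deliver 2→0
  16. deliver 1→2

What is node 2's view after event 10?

after 1 — deliver 2→1: ·
after 2 — deliver 0→1: ·
after 3 — crash(1): n1:✗back/v0/[-]
after 4 — recover(1): n1:back/v0/[-]
after 5 — deliver 0→1: ·
after 6 — deliver 2→0: ·
after 7 — propose(1,'w'): ·
after 8 — deliver 1→0: ·
after 9 — deliver 0→1: ·
after 10 — crash(1): n1:✗back/v0/[-]

0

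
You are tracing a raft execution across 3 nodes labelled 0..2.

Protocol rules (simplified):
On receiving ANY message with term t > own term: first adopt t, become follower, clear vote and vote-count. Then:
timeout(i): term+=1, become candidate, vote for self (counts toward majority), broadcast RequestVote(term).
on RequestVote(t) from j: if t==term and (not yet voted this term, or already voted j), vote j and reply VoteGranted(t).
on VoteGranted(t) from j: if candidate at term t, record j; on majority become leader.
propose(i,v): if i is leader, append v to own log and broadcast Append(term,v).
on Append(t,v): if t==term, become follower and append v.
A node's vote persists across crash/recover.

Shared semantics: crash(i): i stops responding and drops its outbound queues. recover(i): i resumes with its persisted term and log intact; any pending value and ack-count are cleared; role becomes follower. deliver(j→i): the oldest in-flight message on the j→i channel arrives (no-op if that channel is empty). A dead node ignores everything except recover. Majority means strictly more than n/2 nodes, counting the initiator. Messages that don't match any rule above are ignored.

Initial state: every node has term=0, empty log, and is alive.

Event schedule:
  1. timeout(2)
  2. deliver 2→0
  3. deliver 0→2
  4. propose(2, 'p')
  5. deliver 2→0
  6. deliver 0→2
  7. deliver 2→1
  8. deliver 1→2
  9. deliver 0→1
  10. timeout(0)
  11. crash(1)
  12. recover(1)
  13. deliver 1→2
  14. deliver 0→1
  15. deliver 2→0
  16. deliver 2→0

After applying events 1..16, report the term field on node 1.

after 1 — timeout(2): n2:cand/t1/[-]
after 2 — deliver 2→0: n0:foll/t1/[-]
after 3 — deliver 0→2: n2:lead/t1/[-]
after 4 — propose(2,'p'): n2:lead/t1/[p]
after 5 — deliver 2→0: n0:foll/t1/[p]
after 6 — deliver 0→2: ·
after 7 — deliver 2→1: n1:foll/t1/[-]
after 8 — deliver 1→2: ·
after 9 — deliver 0→1: ·
after 10 — timeout(0): n0:cand/t2/[p]
after 11 — crash(1): n1:✗foll/t1/[-]
after 12 — recover(1): n1:foll/t1/[-]
after 13 — deliver 1→2: ·
after 14 — deliver 0→1: n1:foll/t2/[-]
after 15 — deliver 2→0: ·
after 16 — deliver 2→0: ·

2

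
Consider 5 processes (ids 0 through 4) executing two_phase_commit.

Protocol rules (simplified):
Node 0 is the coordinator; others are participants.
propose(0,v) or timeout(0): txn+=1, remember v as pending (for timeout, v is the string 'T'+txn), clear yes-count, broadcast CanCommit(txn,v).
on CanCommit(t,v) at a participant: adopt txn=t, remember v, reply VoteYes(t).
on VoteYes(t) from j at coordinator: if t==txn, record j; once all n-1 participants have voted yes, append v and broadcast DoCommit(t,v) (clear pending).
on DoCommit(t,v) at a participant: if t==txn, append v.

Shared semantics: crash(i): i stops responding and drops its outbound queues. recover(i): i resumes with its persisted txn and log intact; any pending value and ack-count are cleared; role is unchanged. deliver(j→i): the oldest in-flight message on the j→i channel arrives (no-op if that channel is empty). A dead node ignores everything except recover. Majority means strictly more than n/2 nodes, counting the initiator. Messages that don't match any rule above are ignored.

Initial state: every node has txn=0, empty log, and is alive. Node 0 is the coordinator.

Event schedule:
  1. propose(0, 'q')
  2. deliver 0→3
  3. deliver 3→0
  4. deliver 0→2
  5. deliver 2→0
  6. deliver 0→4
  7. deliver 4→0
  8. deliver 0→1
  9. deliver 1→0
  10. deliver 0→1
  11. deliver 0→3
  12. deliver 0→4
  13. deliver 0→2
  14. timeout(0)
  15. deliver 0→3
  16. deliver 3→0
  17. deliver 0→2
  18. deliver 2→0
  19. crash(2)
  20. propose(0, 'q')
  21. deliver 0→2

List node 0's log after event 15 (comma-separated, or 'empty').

q

step 1 propose(0,'q'): 0={coor,t=1,log=-}
step 2 deliver 0→3: 3={part,t=1,log=-}
step 3 deliver 3→0: —
step 4 deliver 0→2: 2={part,t=1,log=-}
step 5 deliver 2→0: —
step 6 deliver 0→4: 4={part,t=1,log=-}
step 7 deliver 4→0: —
step 8 deliver 0→1: 1={part,t=1,log=-}
step 9 deliver 1→0: 0={coor,t=1,log=q}
step 10 deliver 0→1: 1={part,t=1,log=q}
step 11 deliver 0→3: 3={part,t=1,log=q}
step 12 deliver 0→4: 4={part,t=1,log=q}
step 13 deliver 0→2: 2={part,t=1,log=q}
step 14 timeout(0): 0={coor,t=2,log=q}
step 15 deliver 0→3: 3={part,t=2,log=q}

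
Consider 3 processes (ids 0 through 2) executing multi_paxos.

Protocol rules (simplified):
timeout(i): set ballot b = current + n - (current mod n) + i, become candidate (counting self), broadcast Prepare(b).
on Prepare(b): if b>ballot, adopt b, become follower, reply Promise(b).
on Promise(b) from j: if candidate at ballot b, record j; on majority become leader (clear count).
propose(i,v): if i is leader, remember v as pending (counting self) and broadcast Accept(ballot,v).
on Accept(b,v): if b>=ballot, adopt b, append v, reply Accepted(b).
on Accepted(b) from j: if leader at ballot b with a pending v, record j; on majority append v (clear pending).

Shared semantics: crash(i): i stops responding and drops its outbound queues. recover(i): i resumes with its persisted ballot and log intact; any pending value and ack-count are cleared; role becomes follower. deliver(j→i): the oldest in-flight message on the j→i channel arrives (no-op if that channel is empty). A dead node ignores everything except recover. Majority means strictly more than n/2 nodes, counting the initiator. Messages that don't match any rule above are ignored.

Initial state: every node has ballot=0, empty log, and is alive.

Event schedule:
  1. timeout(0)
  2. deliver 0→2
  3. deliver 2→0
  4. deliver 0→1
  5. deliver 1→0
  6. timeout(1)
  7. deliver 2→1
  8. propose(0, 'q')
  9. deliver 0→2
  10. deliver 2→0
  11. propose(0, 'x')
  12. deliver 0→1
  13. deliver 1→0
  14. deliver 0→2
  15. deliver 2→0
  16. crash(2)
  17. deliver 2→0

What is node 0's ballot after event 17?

7

[1] timeout(0) → N0(cand b3 [-])
[2] deliver 0→2 → N2(foll b3 [-])
[3] deliver 2→0 → N0(lead b3 [-])
[4] deliver 0→1 → N1(foll b3 [-])
[5] deliver 1→0 → ∅
[6] timeout(1) → N1(cand b7 [-])
[7] deliver 2→1 → ∅
[8] propose(0,'q') → ∅
[9] deliver 0→2 → N2(foll b3 [q])
[10] deliver 2→0 → N0(lead b3 [q])
[11] propose(0,'x') → ∅
[12] deliver 0→1 → ∅
[13] deliver 1→0 → N0(foll b7 [q])
[14] deliver 0→2 → N2(foll b3 [q,x])
[15] deliver 2→0 → ∅
[16] crash(2) → N2(✗foll b3 [q,x])
[17] deliver 2→0 → ∅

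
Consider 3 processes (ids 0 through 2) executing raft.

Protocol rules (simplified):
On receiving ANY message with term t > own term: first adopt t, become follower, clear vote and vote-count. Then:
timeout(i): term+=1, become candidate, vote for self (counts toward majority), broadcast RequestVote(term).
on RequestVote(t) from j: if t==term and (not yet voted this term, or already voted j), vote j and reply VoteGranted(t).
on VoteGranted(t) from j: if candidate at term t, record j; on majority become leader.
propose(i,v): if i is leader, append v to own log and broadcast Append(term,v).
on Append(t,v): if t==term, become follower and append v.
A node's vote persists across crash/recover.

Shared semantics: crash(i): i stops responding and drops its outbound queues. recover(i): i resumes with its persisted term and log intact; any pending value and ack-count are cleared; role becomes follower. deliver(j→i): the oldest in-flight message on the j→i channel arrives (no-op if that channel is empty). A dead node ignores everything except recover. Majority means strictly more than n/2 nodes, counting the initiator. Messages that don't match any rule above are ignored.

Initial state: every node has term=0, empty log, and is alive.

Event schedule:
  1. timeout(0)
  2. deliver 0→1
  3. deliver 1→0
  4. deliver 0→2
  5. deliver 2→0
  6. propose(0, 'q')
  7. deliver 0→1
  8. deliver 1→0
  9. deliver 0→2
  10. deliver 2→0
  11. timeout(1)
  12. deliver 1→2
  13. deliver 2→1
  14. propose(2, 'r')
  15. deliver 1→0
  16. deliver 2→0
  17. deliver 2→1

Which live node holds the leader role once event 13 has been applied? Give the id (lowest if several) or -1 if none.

0

step 1 timeout(0): 0={cand,t=1,log=-}
step 2 deliver 0→1: 1={foll,t=1,log=-}
step 3 deliver 1→0: 0={lead,t=1,log=-}
step 4 deliver 0→2: 2={foll,t=1,log=-}
step 5 deliver 2→0: —
step 6 propose(0,'q'): 0={lead,t=1,log=q}
step 7 deliver 0→1: 1={foll,t=1,log=q}
step 8 deliver 1→0: —
step 9 deliver 0→2: 2={foll,t=1,log=q}
step 10 deliver 2→0: —
step 11 timeout(1): 1={cand,t=2,log=q}
step 12 deliver 1→2: 2={foll,t=2,log=q}
step 13 deliver 2→1: 1={lead,t=2,log=q}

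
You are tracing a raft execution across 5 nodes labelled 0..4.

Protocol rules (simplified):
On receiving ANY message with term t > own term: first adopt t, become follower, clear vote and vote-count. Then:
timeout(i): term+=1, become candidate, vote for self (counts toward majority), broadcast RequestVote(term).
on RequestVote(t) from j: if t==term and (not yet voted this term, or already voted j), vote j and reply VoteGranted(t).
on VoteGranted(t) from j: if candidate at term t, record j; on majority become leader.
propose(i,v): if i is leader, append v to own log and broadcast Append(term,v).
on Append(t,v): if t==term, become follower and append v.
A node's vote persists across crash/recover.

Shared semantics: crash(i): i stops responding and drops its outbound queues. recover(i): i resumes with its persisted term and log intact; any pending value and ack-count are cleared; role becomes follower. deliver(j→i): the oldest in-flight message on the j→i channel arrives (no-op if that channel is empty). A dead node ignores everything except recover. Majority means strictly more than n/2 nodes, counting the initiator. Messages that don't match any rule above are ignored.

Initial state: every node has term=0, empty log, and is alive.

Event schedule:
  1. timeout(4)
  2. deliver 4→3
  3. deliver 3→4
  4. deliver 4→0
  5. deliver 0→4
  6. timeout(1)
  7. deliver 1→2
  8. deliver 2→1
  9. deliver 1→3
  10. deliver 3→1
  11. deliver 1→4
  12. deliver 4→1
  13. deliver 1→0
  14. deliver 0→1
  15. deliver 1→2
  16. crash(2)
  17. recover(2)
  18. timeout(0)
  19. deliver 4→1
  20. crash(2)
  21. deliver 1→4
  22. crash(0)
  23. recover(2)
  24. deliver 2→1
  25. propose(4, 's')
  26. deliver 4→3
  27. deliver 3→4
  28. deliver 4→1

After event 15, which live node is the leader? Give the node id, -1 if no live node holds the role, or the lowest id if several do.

4

step 1 timeout(4): 4={cand,t=1,log=-}
step 2 deliver 4→3: 3={foll,t=1,log=-}
step 3 deliver 3→4: —
step 4 deliver 4→0: 0={foll,t=1,log=-}
step 5 deliver 0→4: 4={lead,t=1,log=-}
step 6 timeout(1): 1={cand,t=1,log=-}
step 7 deliver 1→2: 2={foll,t=1,log=-}
step 8 deliver 2→1: —
step 9 deliver 1→3: —
step 10 deliver 3→1: —
step 11 deliver 1→4: —
step 12 deliver 4→1: —
step 13 deliver 1→0: —
step 14 deliver 0→1: —
step 15 deliver 1→2: —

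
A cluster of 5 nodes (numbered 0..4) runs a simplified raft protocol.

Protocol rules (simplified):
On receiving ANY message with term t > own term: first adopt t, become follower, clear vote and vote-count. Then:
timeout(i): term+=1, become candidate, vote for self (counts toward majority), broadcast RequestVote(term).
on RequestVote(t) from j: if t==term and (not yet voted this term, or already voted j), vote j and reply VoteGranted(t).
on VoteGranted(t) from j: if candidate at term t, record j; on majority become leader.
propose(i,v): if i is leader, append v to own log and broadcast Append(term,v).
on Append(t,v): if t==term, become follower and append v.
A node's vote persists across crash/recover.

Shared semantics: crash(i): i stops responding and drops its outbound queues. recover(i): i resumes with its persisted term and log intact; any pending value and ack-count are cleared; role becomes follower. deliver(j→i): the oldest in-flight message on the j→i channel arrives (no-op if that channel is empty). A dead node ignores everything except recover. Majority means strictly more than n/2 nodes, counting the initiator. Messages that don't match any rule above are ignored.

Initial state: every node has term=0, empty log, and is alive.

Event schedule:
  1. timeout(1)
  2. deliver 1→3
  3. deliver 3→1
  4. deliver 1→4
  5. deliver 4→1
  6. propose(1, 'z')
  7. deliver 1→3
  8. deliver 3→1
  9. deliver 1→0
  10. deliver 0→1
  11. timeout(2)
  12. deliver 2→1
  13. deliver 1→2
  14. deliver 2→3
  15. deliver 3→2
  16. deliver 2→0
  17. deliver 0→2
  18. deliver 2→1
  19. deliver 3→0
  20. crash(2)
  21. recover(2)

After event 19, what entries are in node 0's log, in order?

[1] timeout(1) → N1(cand t1 [-])
[2] deliver 1→3 → N3(foll t1 [-])
[3] deliver 3→1 → ∅
[4] deliver 1→4 → N4(foll t1 [-])
[5] deliver 4→1 → N1(lead t1 [-])
[6] propose(1,'z') → N1(lead t1 [z])
[7] deliver 1→3 → N3(foll t1 [z])
[8] deliver 3→1 → ∅
[9] deliver 1→0 → N0(foll t1 [-])
[10] deliver 0→1 → ∅
[11] timeout(2) → N2(cand t1 [-])
[12] deliver 2→1 → ∅
[13] deliver 1→2 → ∅
[14] deliver 2→3 → ∅
[15] deliver 3→2 → ∅
[16] deliver 2→0 → ∅
[17] deliver 0→2 → ∅
[18] deliver 2→1 → ∅
[19] deliver 3→0 → ∅

empty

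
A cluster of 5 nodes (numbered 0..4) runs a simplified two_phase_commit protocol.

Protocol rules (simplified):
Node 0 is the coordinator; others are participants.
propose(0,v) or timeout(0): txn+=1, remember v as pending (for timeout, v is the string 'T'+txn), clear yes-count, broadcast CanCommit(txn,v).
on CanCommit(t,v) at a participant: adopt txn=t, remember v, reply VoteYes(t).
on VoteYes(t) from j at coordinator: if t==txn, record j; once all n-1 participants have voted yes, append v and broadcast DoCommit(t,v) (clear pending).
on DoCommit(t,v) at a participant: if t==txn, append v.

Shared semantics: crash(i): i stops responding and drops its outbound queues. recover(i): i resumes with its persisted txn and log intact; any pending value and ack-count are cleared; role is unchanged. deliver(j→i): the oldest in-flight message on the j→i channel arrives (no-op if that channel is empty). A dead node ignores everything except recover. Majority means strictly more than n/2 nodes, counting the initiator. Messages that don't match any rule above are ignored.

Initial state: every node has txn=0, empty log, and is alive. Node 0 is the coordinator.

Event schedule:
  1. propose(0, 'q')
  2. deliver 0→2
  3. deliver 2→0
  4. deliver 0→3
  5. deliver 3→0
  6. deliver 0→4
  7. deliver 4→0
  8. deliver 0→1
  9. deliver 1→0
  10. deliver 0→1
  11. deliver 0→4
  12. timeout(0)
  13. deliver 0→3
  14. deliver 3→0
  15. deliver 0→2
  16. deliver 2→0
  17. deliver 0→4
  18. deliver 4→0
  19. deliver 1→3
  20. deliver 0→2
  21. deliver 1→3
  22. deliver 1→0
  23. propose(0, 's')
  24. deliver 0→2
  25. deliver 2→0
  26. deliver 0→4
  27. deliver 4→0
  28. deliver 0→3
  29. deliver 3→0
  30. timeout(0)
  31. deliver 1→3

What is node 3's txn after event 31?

e1 propose(0,'q'): 0[coor,t=1,-]
e2 deliver 0→2: 2[part,t=1,-]
e3 deliver 2→0: ·
e4 deliver 0→3: 3[part,t=1,-]
e5 deliver 3→0: ·
e6 deliver 0→4: 4[part,t=1,-]
e7 deliver 4→0: ·
e8 deliver 0→1: 1[part,t=1,-]
e9 deliver 1→0: 0[coor,t=1,q]
e10 deliver 0→1: 1[part,t=1,q]
e11 deliver 0→4: 4[part,t=1,q]
e12 timeout(0): 0[coor,t=2,q]
e13 deliver 0→3: 3[part,t=1,q]
e14 deliver 3→0: ·
e15 deliver 0→2: 2[part,t=1,q]
e16 deliver 2→0: ·
e17 deliver 0→4: 4[part,t=2,q]
e18 deliver 4→0: ·
e19 deliver 1→3: ·
e20 deliver 0→2: 2[part,t=2,q]
e21 deliver 1→3: ·
e22 deliver 1→0: ·
e23 propose(0,'s'): 0[coor,t=3,q]
e24 deliver 0→2: 2[part,t=3,q]
e25 deliver 2→0: ·
e26 deliver 0→4: 4[part,t=3,q]
e27 deliver 4→0: ·
e28 deliver 0→3: 3[part,t=2,q]
e29 deliver 3→0: ·
e30 timeout(0): 0[coor,t=4,q]
e31 deliver 1→3: ·

2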